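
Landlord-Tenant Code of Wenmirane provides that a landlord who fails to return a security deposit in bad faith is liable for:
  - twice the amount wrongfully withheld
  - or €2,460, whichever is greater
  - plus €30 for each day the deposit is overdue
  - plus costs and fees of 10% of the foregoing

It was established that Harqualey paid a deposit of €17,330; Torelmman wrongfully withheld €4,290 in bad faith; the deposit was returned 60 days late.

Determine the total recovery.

Doubled: 2 × €4,290 = €8,580
Minimum €2,460: €8,580 meets the minimum, no increase.
Late-return penalty: 60 × €30 = €1,800
Damages plus late penalty: €8,580 + €1,800 = €10,380
Costs and fees: 10% of €10,380 = €1,038
Total recovery: €10,380 + €1,038 = €11,418

€11,418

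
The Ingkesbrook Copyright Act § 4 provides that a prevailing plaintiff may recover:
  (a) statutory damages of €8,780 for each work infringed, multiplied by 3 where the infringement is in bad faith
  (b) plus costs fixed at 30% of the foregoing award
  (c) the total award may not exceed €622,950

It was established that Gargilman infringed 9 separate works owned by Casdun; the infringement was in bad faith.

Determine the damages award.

Award: €308,178

Statutory damages: 9 × €8,780 = €79,020
Trebled: 3 × €79,020 = €237,060
Costs: 30% of €237,060 = €71,118
Award plus costs: €237,060 + €71,118 = €308,178
Cap at €622,950: €308,178 is within the cap, no reduction.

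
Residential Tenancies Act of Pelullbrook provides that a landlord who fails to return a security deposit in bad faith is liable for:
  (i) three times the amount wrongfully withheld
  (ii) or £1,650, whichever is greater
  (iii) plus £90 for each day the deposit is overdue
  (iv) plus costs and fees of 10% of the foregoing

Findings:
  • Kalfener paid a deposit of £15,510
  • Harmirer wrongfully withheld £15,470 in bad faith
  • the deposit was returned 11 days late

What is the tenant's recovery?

Trebled: 3 × £15,470 = £46,410
Minimum £1,650: £46,410 meets the minimum, no increase.
Late-return penalty: 11 × £90 = £990
Damages plus late penalty: £46,410 + £990 = £47,400
Costs and fees: 10% of £47,400 = £4,740
Total recovery: £47,400 + £4,740 = £52,140

£52,140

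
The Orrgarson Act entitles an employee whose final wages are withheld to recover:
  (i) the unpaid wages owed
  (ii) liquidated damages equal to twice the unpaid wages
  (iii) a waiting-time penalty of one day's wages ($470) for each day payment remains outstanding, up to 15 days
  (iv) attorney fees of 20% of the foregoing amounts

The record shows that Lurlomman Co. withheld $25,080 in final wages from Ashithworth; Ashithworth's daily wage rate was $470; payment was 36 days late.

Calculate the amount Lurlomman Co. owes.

$98,748

Doubled: 2 × $25,080 = $50,160
Penalty days: min(36, 15) = 15
Waiting-time penalty: 15 × $470 = $7,050
Subtotal: $25,080 + $50,160 + $7,050 = $82,290
Attorney fees: 20% of $82,290 = $16,458
Total award: $82,290 + $16,458 = $98,748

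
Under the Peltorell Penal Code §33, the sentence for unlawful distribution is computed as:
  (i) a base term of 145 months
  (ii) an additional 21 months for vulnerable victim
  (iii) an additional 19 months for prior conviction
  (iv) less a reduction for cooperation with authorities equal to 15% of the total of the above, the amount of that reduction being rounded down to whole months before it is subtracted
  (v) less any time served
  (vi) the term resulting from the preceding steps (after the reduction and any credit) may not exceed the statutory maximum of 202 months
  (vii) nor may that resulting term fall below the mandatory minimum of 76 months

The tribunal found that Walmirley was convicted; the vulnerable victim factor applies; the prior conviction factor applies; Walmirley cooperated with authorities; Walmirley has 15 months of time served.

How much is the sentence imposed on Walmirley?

143 months

Vulnerable victim enhancement: +21 months
Prior conviction enhancement: +19 months
Adjusted term: 145 months + 21 months + 19 months = 185 months
Cooperation with authorities reduction: 15% of 185 months = 27 months (rounded down)
After reduction: 185 − 27 = 158 months
Less time served: 158 months − 15 months = 143 months
Cap at 202 months: 143 months is within the cap, no reduction.
Minimum 76 months: 143 months meets the minimum, no increase.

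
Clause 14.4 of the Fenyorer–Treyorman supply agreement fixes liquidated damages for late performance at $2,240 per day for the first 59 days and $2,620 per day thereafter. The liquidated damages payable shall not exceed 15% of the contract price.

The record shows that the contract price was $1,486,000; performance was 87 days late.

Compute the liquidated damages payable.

First 59 days: 59 × $2,240 = $132,160
Remaining days: (87 − 59) × $2,620 = $73,360
Accrued per-day damages: $132,160 + $73,360 = $205,520
Cap: 15% of $1,486,000 = $222,900
Cap at $222,900: $205,520 is within the cap, no reduction.

$205,520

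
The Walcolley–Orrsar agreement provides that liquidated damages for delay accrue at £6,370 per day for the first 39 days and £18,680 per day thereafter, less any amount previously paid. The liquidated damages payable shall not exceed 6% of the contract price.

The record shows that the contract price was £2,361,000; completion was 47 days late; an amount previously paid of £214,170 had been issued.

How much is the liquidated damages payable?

First 39 days: 39 × £6,370 = £248,430
Remaining days: (47 − 39) × £18,680 = £149,440
Accrued per-day damages: £248,430 + £149,440 = £397,870
Less amount previously paid: £397,870 − £214,170 = £183,700
Cap: 6% of £2,361,000 = £141,660
Cap at £141,660: £183,700 exceeds the cap → £141,660

£141,660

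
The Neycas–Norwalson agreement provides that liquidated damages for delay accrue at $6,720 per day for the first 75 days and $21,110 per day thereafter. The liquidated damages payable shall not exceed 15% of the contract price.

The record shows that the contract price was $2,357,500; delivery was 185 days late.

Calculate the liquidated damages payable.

First 75 days: 75 × $6,720 = $504,000
Remaining days: (185 − 75) × $21,110 = $2,322,100
Accrued per-day damages: $504,000 + $2,322,100 = $2,826,100
Cap: 15% of $2,357,500 = $353,625
Cap at $353,625: $2,826,100 exceeds the cap → $353,625

$353,625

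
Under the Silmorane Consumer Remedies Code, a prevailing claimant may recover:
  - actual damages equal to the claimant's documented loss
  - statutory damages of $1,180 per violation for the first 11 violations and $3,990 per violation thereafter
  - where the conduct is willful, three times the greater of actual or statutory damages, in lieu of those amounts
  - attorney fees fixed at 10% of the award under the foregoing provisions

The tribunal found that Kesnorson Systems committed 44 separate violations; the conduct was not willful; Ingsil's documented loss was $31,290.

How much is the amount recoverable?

$193,534

First 11 violations: 11 × $1,180 = $12,980
Remaining violations: (44 − 11) × $3,990 = $131,670
Statutory damages: $12,980 + $131,670 = $144,650
Conduct not willful: the in-lieu enhancement does not apply.
Actual plus statutory damages: $31,290 + $144,650 = $175,940
Attorney fees: 10% of $175,940 = $17,594
Total recovery: $175,940 + $17,594 = $193,534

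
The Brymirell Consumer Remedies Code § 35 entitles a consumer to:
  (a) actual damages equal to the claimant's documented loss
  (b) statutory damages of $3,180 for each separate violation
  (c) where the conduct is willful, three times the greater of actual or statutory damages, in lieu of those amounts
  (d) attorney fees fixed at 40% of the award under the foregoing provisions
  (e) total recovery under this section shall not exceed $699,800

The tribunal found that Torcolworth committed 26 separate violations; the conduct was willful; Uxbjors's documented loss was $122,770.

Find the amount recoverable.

$515,634

Statutory damages: 26 × $3,180 = $82,680
Greater of actual damages ($122,770) or statutory damages ($82,680): $122,770
Trebled: 3 × $122,770 = $368,310
Attorney fees: 40% of $368,310 = $147,324
Total before cap: $368,310 + $147,324 = $515,634
Cap at $699,800: $515,634 is within the cap, no reduction.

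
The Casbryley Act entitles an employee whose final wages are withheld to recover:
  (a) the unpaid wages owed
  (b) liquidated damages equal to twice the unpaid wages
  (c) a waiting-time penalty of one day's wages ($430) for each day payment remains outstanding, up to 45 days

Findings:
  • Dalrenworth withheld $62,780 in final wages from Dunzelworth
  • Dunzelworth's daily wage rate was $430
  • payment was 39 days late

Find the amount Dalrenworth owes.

Doubled: 2 × $62,780 = $125,560
Penalty days: min(39, 45) = 39
Waiting-time penalty: 39 × $430 = $16,770
Total award: $62,780 + $125,560 + $16,770 = $205,110

$205,110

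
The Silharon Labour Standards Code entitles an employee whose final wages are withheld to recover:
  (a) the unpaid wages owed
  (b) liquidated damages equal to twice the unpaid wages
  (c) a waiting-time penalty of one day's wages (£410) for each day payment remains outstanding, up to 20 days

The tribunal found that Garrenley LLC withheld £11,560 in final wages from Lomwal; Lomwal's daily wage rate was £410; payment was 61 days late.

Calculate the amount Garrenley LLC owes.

£42,880

Doubled: 2 × £11,560 = £23,120
Penalty days: min(61, 20) = 20
Waiting-time penalty: 20 × £410 = £8,200
Total award: £11,560 + £23,120 + £8,200 = £42,880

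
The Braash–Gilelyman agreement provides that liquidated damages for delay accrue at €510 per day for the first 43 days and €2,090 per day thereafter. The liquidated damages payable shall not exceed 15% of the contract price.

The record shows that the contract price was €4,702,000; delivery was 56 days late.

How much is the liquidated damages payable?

First 43 days: 43 × €510 = €21,930
Remaining days: (56 − 43) × €2,090 = €27,170
Accrued per-day damages: €21,930 + €27,170 = €49,100
Cap: 15% of €4,702,000 = €705,300
Cap at €705,300: €49,100 is within the cap, no reduction.

€49,100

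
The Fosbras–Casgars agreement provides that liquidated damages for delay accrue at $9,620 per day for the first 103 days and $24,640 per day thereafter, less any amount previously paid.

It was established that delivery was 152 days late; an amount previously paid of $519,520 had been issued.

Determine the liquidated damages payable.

First 103 days: 103 × $9,620 = $990,860
Remaining days: (152 − 103) × $24,640 = $1,207,360
Accrued per-day damages: $990,860 + $1,207,360 = $2,198,220
Less amount previously paid: $2,198,220 − $519,520 = $1,678,700

$1,678,700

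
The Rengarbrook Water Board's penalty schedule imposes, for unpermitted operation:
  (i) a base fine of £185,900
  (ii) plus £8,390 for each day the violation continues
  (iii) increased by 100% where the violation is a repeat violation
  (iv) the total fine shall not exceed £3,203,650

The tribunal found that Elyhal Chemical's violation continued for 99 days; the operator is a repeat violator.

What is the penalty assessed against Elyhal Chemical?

Per-day component: 99 × £8,390 = £830,610
Base plus per-day: £185,900 + £830,610 = £1,016,510
Enhancement: 100% of £1,016,510 = £1,016,510
Enhanced fine: £1,016,510 + £1,016,510 = £2,033,020
Cap at £3,203,650: £2,033,020 is within the cap, no reduction.

£2,033,020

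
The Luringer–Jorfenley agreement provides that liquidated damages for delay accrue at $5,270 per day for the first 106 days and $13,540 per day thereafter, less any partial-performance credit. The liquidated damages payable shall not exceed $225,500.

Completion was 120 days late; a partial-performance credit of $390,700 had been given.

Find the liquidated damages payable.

First 106 days: 106 × $5,270 = $558,620
Remaining days: (120 − 106) × $13,540 = $189,560
Accrued per-day damages: $558,620 + $189,560 = $748,180
Less partial-performance credit: $748,180 − $390,700 = $357,480
Cap at $225,500: $357,480 exceeds the cap → $225,500

Liquidated damages: $225,500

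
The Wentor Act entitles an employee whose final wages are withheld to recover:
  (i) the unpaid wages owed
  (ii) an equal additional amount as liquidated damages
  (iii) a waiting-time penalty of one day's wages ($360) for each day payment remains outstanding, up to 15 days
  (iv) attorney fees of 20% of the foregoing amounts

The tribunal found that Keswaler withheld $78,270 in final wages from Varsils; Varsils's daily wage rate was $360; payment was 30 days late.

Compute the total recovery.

Total award: $194,328

Liquidated damages (equal amount): $78,270
Penalty days: min(30, 15) = 15
Waiting-time penalty: 15 × $360 = $5,400
Subtotal: $78,270 + $78,270 + $5,400 = $161,940
Attorney fees: 20% of $161,940 = $32,388
Total award: $161,940 + $32,388 = $194,328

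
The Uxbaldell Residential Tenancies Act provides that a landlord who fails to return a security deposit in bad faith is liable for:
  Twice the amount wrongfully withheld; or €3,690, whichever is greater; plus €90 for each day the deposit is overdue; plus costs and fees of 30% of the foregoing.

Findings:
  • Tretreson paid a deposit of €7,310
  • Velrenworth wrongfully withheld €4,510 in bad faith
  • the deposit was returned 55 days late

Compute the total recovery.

€18,161

Doubled: 2 × €4,510 = €9,020
Minimum €3,690: €9,020 meets the minimum, no increase.
Late-return penalty: 55 × €90 = €4,950
Damages plus late penalty: €9,020 + €4,950 = €13,970
Costs and fees: 30% of €13,970 = €4,191
Total recovery: €13,970 + €4,191 = €18,161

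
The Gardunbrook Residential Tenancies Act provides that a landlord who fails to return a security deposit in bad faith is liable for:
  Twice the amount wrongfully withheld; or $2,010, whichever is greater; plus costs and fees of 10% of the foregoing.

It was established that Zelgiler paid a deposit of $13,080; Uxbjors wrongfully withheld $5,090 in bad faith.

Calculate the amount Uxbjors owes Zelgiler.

Recovery: $11,198

Doubled: 2 × $5,090 = $10,180
Minimum $2,010: $10,180 meets the minimum, no increase.
Costs and fees: 10% of $10,180 = $1,018
Total recovery: $10,180 + $1,018 = $11,198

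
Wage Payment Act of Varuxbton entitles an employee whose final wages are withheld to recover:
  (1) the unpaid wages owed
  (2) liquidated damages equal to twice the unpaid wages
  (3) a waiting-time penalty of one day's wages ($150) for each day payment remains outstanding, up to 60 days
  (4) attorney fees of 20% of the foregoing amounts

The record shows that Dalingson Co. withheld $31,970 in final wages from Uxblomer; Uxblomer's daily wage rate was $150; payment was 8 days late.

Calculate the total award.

Doubled: 2 × $31,970 = $63,940
Penalty days: min(8, 60) = 8
Waiting-time penalty: 8 × $150 = $1,200
Subtotal: $31,970 + $63,940 + $1,200 = $97,110
Attorney fees: 20% of $97,110 = $19,422
Total award: $97,110 + $19,422 = $116,532

$116,532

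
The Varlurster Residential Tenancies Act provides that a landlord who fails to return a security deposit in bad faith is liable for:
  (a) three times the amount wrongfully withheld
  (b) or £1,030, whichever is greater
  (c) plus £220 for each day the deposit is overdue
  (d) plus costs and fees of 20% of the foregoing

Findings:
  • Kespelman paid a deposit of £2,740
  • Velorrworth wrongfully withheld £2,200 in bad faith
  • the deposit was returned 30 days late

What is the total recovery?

£15,840

Trebled: 3 × £2,200 = £6,600
Minimum £1,030: £6,600 meets the minimum, no increase.
Late-return penalty: 30 × £220 = £6,600
Damages plus late penalty: £6,600 + £6,600 = £13,200
Costs and fees: 20% of £13,200 = £2,640
Total recovery: £13,200 + £2,640 = £15,840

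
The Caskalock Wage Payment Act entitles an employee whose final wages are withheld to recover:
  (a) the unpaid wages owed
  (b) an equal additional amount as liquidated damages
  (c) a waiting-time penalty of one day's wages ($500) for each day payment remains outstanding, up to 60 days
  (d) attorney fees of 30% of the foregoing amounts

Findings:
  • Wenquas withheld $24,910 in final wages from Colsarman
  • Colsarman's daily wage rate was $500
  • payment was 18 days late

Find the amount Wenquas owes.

$76,466

Liquidated damages (equal amount): $24,910
Penalty days: min(18, 60) = 18
Waiting-time penalty: 18 × $500 = $9,000
Subtotal: $24,910 + $24,910 + $9,000 = $58,820
Attorney fees: 30% of $58,820 = $17,646
Total award: $58,820 + $17,646 = $76,466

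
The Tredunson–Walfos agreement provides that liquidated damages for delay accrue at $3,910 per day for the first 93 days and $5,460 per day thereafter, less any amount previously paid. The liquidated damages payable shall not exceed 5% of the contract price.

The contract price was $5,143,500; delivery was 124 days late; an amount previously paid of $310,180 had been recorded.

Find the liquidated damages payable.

$222,710

First 93 days: 93 × $3,910 = $363,630
Remaining days: (124 − 93) × $5,460 = $169,260
Accrued per-day damages: $363,630 + $169,260 = $532,890
Less amount previously paid: $532,890 − $310,180 = $222,710
Cap: 5% of $5,143,500 = $257,175
Cap at $257,175: $222,710 is within the cap, no reduction.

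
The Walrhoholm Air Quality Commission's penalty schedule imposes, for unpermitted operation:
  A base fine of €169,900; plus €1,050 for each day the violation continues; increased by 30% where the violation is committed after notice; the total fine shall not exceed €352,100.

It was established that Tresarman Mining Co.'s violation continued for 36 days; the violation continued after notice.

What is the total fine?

Per-day component: 36 × €1,050 = €37,800
Base plus per-day: €169,900 + €37,800 = €207,700
Enhancement: 30% of €207,700 = €62,310
Enhanced fine: €207,700 + €62,310 = €270,010
Cap at €352,100: €270,010 is within the cap, no reduction.

Civil penalty: €270,010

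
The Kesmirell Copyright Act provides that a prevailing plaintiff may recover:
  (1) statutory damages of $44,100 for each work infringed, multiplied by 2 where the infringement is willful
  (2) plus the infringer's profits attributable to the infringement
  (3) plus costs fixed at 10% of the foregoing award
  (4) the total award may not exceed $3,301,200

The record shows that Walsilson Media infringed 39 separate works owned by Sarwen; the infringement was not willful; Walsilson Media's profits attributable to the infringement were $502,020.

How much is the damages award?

$2,444,112

Statutory damages: 39 × $44,100 = $1,719,900
Infringement not willful: no ×2 enhancement.
Combined award: $1,719,900 + $502,020 = $2,221,920
Costs: 10% of $2,221,920 = $222,192
Award plus costs: $2,221,920 + $222,192 = $2,444,112
Cap at $3,301,200: $2,444,112 is within the cap, no reduction.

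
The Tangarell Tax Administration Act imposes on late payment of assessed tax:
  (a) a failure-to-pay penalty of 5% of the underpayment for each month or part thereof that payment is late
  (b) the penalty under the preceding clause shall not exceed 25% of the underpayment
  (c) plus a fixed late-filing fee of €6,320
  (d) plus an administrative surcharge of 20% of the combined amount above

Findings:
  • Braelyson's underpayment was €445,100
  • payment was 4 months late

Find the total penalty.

€114,408

Accrued rate: 5% × 4 = 20%, capped at 25% → 20%
Failure-to-pay penalty: 20% of €445,100 = €89,020
Penalty before surcharge: €89,020 + €6,320 = €95,340
Administrative surcharge: 20% of €95,340 = €19,068
Total penalty: €95,340 + €19,068 = €114,408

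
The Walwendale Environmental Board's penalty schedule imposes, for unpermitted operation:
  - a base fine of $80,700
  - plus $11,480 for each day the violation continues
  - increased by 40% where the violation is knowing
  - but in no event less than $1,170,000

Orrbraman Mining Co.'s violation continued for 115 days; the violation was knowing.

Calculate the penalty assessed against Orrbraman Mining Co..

$1,961,260

Per-day component: 115 × $11,480 = $1,320,200
Base plus per-day: $80,700 + $1,320,200 = $1,400,900
Enhancement: 40% of $1,400,900 = $560,360
Enhanced fine: $1,400,900 + $560,360 = $1,961,260
Minimum $1,170,000: $1,961,260 meets the minimum, no increase.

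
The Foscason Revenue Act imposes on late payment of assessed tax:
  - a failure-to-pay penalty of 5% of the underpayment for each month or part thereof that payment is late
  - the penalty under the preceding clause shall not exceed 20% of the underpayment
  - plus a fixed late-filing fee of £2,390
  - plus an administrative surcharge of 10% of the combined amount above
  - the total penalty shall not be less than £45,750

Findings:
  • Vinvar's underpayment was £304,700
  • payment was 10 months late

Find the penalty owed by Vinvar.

£69,663

Accrued rate: 5% × 10 = 50%, capped at 20% → 20%
Failure-to-pay penalty: 20% of £304,700 = £60,940
Penalty before surcharge: £60,940 + £2,390 = £63,330
Administrative surcharge: 10% of £63,330 = £6,333
Total penalty: £63,330 + £6,333 = £69,663
Minimum £45,750: £69,663 meets the minimum, no increase.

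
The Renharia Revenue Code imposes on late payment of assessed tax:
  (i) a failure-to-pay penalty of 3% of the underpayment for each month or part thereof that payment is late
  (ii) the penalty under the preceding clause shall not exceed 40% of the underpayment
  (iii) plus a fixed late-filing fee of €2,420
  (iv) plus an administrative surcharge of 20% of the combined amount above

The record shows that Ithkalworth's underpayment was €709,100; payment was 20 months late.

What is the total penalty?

€343,272

Accrued rate: 3% × 20 = 60%, capped at 40% → 40%
Failure-to-pay penalty: 40% of €709,100 = €283,640
Penalty before surcharge: €283,640 + €2,420 = €286,060
Administrative surcharge: 20% of €286,060 = €57,212
Total penalty: €286,060 + €57,212 = €343,272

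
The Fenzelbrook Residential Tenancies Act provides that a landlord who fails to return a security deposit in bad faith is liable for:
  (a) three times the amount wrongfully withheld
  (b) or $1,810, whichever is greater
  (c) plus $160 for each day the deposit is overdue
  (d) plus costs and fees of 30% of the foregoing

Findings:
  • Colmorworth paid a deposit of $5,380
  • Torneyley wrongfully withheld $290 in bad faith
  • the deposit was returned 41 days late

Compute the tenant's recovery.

$10,881

Trebled: 3 × $290 = $870
Minimum $1,810: $870 is below the minimum → $1,810
Late-return penalty: 41 × $160 = $6,560
Damages plus late penalty: $1,810 + $6,560 = $8,370
Costs and fees: 30% of $8,370 = $2,511
Total recovery: $8,370 + $2,511 = $10,881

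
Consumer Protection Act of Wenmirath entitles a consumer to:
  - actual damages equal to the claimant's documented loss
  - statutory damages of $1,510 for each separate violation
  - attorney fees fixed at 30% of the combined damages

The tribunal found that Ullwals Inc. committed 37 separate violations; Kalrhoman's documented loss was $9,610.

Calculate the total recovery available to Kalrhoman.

Total recovery: $85,124

Statutory damages: 37 × $1,510 = $55,870
Combined damages: $9,610 + $55,870 = $65,480
Attorney fees: 30% of $65,480 = $19,644
Total recovery: $65,480 + $19,644 = $85,124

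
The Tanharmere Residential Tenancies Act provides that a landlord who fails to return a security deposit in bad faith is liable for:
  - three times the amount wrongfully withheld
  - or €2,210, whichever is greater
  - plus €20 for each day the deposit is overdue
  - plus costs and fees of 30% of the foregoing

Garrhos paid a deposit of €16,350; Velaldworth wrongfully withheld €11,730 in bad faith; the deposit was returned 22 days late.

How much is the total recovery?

Trebled: 3 × €11,730 = €35,190
Minimum €2,210: €35,190 meets the minimum, no increase.
Late-return penalty: 22 × €20 = €440
Damages plus late penalty: €35,190 + €440 = €35,630
Costs and fees: 30% of €35,630 = €10,689
Total recovery: €35,630 + €10,689 = €46,319

€46,319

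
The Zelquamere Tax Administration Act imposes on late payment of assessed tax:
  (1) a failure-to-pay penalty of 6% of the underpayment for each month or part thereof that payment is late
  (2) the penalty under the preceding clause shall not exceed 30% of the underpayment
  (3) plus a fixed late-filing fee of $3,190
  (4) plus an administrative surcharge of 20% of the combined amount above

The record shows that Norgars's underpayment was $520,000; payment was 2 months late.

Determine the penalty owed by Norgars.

Accrued rate: 6% × 2 = 12%, capped at 30% → 12%
Failure-to-pay penalty: 12% of $520,000 = $62,400
Penalty before surcharge: $62,400 + $3,190 = $65,590
Administrative surcharge: 20% of $65,590 = $13,118
Total penalty: $65,590 + $13,118 = $78,708

$78,708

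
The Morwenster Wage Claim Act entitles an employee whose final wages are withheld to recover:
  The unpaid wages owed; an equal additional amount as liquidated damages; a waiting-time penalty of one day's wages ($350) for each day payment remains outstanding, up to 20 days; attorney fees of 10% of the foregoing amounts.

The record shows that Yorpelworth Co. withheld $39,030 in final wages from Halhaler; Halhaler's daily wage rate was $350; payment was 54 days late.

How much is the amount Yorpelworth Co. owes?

Total award: $93,566

Liquidated damages (equal amount): $39,030
Penalty days: min(54, 20) = 20
Waiting-time penalty: 20 × $350 = $7,000
Subtotal: $39,030 + $39,030 + $7,000 = $85,060
Attorney fees: 10% of $85,060 = $8,506
Total award: $85,060 + $8,506 = $93,566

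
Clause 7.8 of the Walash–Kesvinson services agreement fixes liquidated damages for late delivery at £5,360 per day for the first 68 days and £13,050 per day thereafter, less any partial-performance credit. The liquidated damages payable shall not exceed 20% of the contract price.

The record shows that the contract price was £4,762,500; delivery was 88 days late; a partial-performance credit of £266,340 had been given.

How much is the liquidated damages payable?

First 68 days: 68 × £5,360 = £364,480
Remaining days: (88 − 68) × £13,050 = £261,000
Accrued per-day damages: £364,480 + £261,000 = £625,480
Less partial-performance credit: £625,480 − £266,340 = £359,140
Cap: 20% of £4,762,500 = £952,500
Cap at £952,500: £359,140 is within the cap, no reduction.

£359,140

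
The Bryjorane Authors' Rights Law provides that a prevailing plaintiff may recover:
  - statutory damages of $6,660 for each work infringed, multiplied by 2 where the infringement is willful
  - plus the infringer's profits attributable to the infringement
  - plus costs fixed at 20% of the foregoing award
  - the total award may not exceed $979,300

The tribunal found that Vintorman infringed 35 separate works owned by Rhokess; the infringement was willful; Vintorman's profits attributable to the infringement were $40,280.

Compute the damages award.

$607,776

Statutory damages: 35 × $6,660 = $233,100
Doubled: 2 × $233,100 = $466,200
Combined award: $466,200 + $40,280 = $506,480
Costs: 20% of $506,480 = $101,296
Award plus costs: $506,480 + $101,296 = $607,776
Cap at $979,300: $607,776 is within the cap, no reduction.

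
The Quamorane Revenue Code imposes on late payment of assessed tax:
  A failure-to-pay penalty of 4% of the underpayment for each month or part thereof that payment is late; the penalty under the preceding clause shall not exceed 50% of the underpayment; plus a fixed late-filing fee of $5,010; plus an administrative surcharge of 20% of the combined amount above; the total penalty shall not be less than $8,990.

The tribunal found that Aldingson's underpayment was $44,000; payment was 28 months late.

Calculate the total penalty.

$32,412

Accrued rate: 4% × 28 = 112%, capped at 50% → 50%
Failure-to-pay penalty: 50% of $44,000 = $22,000
Penalty before surcharge: $22,000 + $5,010 = $27,010
Administrative surcharge: 20% of $27,010 = $5,402
Total penalty: $27,010 + $5,402 = $32,412
Minimum $8,990: $32,412 meets the minimum, no increase.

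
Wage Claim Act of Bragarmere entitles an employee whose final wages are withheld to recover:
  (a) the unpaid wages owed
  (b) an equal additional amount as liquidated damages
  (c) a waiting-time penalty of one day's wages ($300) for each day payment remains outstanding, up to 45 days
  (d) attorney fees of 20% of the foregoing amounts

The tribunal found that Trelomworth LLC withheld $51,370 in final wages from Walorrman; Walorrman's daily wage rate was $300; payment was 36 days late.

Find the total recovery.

Liquidated damages (equal amount): $51,370
Penalty days: min(36, 45) = 36
Waiting-time penalty: 36 × $300 = $10,800
Subtotal: $51,370 + $51,370 + $10,800 = $113,540
Attorney fees: 20% of $113,540 = $22,708
Total award: $113,540 + $22,708 = $136,248

$136,248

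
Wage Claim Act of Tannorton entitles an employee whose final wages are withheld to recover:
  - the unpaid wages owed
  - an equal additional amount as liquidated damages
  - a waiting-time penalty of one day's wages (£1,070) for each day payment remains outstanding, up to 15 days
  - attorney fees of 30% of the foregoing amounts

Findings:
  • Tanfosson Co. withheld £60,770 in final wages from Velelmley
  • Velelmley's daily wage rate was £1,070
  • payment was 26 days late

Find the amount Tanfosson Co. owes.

Liquidated damages (equal amount): £60,770
Penalty days: min(26, 15) = 15
Waiting-time penalty: 15 × £1,070 = £16,050
Subtotal: £60,770 + £60,770 + £16,050 = £137,590
Attorney fees: 30% of £137,590 = £41,277
Total award: £137,590 + £41,277 = £178,867

£178,867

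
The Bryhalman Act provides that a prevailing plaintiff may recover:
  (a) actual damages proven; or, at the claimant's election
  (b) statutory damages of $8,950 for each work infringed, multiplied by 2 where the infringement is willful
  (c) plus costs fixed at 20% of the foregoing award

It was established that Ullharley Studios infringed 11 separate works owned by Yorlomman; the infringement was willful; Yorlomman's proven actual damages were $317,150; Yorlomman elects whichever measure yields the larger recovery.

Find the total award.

Statutory damages: 11 × $8,950 = $98,450
Doubled: 2 × $98,450 = $196,900
Greater of actual damages ($317,150) or enhanced statutory damages ($196,900): $317,150
Costs: 20% of $317,150 = $63,430
Award plus costs: $317,150 + $63,430 = $380,580

$380,580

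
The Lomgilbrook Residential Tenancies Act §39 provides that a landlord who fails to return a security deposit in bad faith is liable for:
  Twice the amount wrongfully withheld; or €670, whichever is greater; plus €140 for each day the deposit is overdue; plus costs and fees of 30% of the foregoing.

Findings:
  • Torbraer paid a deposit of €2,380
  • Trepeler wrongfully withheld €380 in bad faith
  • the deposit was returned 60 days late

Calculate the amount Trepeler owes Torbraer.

Doubled: 2 × €380 = €760
Minimum €670: €760 meets the minimum, no increase.
Late-return penalty: 60 × €140 = €8,400
Damages plus late penalty: €760 + €8,400 = €9,160
Costs and fees: 30% of €9,160 = €2,748
Total recovery: €9,160 + €2,748 = €11,908

€11,908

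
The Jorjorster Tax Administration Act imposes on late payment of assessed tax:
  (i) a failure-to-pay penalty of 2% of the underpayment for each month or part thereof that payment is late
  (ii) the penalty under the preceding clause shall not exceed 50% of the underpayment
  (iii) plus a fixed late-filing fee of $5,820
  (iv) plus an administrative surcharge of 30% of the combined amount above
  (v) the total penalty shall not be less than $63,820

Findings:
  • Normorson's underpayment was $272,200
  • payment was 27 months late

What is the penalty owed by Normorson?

Accrued rate: 2% × 27 = 54%, capped at 50% → 50%
Failure-to-pay penalty: 50% of $272,200 = $136,100
Penalty before surcharge: $136,100 + $5,820 = $141,920
Administrative surcharge: 30% of $141,920 = $42,576
Total penalty: $141,920 + $42,576 = $184,496
Minimum $63,820: $184,496 meets the minimum, no increase.

$184,496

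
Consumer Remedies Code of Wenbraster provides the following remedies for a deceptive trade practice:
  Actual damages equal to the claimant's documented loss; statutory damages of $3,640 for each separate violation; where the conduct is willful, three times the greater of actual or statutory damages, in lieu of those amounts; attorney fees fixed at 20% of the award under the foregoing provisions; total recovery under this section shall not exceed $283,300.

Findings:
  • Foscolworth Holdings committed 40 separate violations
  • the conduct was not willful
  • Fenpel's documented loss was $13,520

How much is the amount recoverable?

Statutory damages: 40 × $3,640 = $145,600
Conduct not willful: the in-lieu enhancement does not apply.
Actual plus statutory damages: $13,520 + $145,600 = $159,120
Attorney fees: 20% of $159,120 = $31,824
Total before cap: $159,120 + $31,824 = $190,944
Cap at $283,300: $190,944 is within the cap, no reduction.

Total recovery: $190,944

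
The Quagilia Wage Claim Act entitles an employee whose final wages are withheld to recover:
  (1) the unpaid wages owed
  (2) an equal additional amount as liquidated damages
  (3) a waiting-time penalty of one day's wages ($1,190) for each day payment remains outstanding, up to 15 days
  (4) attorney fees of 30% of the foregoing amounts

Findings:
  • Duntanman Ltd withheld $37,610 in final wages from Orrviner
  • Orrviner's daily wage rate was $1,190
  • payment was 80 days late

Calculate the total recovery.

Liquidated damages (equal amount): $37,610
Penalty days: min(80, 15) = 15
Waiting-time penalty: 15 × $1,190 = $17,850
Subtotal: $37,610 + $37,610 + $17,850 = $93,070
Attorney fees: 30% of $93,070 = $27,921
Total award: $93,070 + $27,921 = $120,991

$120,991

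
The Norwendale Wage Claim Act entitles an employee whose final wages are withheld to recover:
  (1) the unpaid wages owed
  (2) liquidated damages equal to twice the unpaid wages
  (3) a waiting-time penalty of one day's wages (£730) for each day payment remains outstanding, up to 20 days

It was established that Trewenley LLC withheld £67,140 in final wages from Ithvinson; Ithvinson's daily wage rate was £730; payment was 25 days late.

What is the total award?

Doubled: 2 × £67,140 = £134,280
Penalty days: min(25, 20) = 20
Waiting-time penalty: 20 × £730 = £14,600
Total award: £67,140 + £134,280 + £14,600 = £216,020

£216,020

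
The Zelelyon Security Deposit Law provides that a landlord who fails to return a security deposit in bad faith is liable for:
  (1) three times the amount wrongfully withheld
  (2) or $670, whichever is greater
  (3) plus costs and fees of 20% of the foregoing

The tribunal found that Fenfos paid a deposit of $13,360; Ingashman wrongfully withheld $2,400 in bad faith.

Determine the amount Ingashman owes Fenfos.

$8,640

Trebled: 3 × $2,400 = $7,200
Minimum $670: $7,200 meets the minimum, no increase.
Costs and fees: 20% of $7,200 = $1,440
Total recovery: $7,200 + $1,440 = $8,640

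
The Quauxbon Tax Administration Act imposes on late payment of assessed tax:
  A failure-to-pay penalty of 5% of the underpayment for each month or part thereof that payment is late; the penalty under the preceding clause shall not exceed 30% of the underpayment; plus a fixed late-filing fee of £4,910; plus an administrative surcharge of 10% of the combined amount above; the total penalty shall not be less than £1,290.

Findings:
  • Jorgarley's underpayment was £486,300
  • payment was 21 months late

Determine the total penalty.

Accrued rate: 5% × 21 = 105%, capped at 30% → 30%
Failure-to-pay penalty: 30% of £486,300 = £145,890
Penalty before surcharge: £145,890 + £4,910 = £150,800
Administrative surcharge: 10% of £150,800 = £15,080
Total penalty: £150,800 + £15,080 = £165,880
Minimum £1,290: £165,880 meets the minimum, no increase.

£165,880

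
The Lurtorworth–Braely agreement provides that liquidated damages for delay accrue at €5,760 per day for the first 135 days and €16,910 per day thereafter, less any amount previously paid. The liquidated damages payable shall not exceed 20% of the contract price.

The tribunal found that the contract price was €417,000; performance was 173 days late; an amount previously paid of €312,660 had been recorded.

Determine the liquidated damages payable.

€83,400

First 135 days: 135 × €5,760 = €777,600
Remaining days: (173 − 135) × €16,910 = €642,580
Accrued per-day damages: €777,600 + €642,580 = €1,420,180
Less amount previously paid: €1,420,180 − €312,660 = €1,107,520
Cap: 20% of €417,000 = €83,400
Cap at €83,400: €1,107,520 exceeds the cap → €83,400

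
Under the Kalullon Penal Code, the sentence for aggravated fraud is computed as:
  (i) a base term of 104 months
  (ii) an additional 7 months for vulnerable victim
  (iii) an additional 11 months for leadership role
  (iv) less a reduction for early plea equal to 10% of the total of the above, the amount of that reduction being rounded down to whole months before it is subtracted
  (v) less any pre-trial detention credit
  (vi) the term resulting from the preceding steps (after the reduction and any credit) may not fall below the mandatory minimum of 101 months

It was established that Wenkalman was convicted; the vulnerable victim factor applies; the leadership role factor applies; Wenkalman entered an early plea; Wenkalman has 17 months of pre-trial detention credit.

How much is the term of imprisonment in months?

101 months

Vulnerable victim enhancement: +7 months
Leadership role enhancement: +11 months
Adjusted term: 104 months + 7 months + 11 months = 122 months
Early plea reduction: 10% of 122 months = 12 months (rounded down)
After reduction: 122 − 12 = 110 months
Less pre-trial detention credit: 110 months − 17 months = 93 months
Minimum 101 months: 93 months is below the minimum → 101 months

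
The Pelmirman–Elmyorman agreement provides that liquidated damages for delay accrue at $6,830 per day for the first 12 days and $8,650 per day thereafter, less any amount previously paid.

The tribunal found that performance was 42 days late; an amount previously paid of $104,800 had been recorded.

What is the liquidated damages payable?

$236,660

First 12 days: 12 × $6,830 = $81,960
Remaining days: (42 − 12) × $8,650 = $259,500
Accrued per-day damages: $81,960 + $259,500 = $341,460
Less amount previously paid: $341,460 − $104,800 = $236,660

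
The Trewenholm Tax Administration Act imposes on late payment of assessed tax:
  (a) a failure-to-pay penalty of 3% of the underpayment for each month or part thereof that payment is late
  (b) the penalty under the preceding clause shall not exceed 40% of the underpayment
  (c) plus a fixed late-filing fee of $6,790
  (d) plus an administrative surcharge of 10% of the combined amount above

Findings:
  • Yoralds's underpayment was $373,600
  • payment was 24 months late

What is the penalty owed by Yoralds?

$171,853

Accrued rate: 3% × 24 = 72%, capped at 40% → 40%
Failure-to-pay penalty: 40% of $373,600 = $149,440
Penalty before surcharge: $149,440 + $6,790 = $156,230
Administrative surcharge: 10% of $156,230 = $15,623
Total penalty: $156,230 + $15,623 = $171,853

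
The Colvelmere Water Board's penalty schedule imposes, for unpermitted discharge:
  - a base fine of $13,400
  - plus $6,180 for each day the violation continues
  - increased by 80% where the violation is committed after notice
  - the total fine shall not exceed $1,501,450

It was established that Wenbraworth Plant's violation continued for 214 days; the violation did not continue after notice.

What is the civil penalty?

Per-day component: 214 × $6,180 = $1,322,520
Base plus per-day: $13,400 + $1,322,520 = $1,335,920
The violation did not continue after notice: no 80% increase.
Cap at $1,501,450: $1,335,920 is within the cap, no reduction.

$1,335,920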